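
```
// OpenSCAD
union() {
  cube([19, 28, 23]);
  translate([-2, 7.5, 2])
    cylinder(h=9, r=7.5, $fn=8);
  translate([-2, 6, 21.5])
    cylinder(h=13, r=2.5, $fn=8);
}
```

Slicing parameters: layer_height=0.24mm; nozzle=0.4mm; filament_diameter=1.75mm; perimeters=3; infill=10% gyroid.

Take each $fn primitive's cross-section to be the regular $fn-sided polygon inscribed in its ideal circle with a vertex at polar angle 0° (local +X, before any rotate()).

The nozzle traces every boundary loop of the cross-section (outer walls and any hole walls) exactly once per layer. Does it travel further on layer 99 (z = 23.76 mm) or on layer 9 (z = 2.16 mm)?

Layer 99 (z = 23.76): the cube is not intersected at this z (z outside [0, 23]); the cylinder at (-2, 7.5) is absent (z outside [2, 11]); the r=2.5 cylinder at (-2, 6) contributes a regular 8-gon of circumradius 2.5 (perimeter = 2·8·2.500·sin(180°/8) = 15.31 mm); Merging all regions: only the r=2.5 cylinder at (-2, 6) is present, so the union is just that shape — boundary = 15.31 mm. So its perimeter = 15.31 mm. Layer 9 (z = 2.16): the cube is present — its section is the full 19×28 rectangle (perimeter 94.00 mm); the r=7.5 cylinder at (-2, 7.5) contributes a regular 8-gon of circumradius 7.5 (perimeter = 2·8·7.500·sin(180°/8) = 45.92 mm); the cylinder at (-2, 6) is absent (z outside [21.5, 34.5]); Taking the union: the regions partially overlap (shared area 51.21 mm²), so the edge portions inside another operand are dropped and the merged outline is re-measured after clipping — boundary = 107.95 mm. So its perimeter = 107.95 mm. Layer 9 is larger (107.95 vs 15.31 mm).

layer 9 (z = 2.16 mm)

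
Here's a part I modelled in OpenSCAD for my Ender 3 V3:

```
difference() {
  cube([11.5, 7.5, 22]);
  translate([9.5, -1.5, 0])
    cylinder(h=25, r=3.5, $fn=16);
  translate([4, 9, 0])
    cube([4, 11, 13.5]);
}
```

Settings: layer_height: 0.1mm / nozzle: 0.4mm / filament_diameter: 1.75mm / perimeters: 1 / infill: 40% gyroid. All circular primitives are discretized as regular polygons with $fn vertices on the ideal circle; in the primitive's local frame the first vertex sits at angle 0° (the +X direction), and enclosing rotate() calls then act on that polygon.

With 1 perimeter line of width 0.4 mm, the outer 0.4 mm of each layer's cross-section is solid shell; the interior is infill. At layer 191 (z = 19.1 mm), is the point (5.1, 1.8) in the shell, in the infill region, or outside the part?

infill

At z = 19.1 mm: the cube (footprint 11.5×7.5) is included at this height; the cylinder at (9.5, -1.5): section is a regular 16-gon, circumradius r=3.5; the cube at (4, 9) does not reach this height (z outside [0, 13.5]); After the difference (first − rest): starting from the 11.5×7.5 cube, the r=3.5 cylinder at (9.5, -1.5) partially overlaps it — only the 7.86 mm² overlap (of its 37.50 mm²) is removed, clipping the outline — 1 connected region. Overall, the cross-section is a single solid region. The nearest boundary edge runs (6.37, 0.00)→(0.00, 0.00); distance from the point to it = 1.80 mm. The point is inside the cross-section and 1.80 mm from the nearest boundary — more than the 0.4 mm shell width (1 × 0.4), so it's in the infill interior.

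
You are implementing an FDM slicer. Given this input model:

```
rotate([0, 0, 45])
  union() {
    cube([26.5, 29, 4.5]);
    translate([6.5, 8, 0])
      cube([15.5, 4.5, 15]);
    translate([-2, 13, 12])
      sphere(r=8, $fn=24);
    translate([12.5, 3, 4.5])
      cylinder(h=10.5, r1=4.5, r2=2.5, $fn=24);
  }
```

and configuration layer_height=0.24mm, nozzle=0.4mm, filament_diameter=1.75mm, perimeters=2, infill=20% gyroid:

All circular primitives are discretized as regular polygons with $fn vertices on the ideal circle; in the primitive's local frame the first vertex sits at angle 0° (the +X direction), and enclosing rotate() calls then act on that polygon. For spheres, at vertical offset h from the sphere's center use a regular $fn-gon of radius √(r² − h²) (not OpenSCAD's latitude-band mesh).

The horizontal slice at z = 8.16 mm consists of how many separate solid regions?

3

At z = 8.16 mm: the cube is not intersected at this z (z outside [0, 4.5]); the cube at (6.5, 8) (footprint 15.5×4.5) is included at this height; the sphere at (-2, 13): section is a regular 24-gon, circumradius = √(r²−h²) = √(8²−3.84²) = 7.018; the cone at (12.5, 3): at t=0.349 of its height the radius interpolates to r₁+(r₂−r₁)t = 3.803, giving a regular 24-gon of that circumradius; Merging all regions: the 3 present regions are separate (no shared area or edge), so areas and boundary lengths simply add and each stays a separate island — 3 connected regions; (whole slice rotated 45° about Z — lengths, areas and connectivity unchanged). The result has 3 disconnected regions.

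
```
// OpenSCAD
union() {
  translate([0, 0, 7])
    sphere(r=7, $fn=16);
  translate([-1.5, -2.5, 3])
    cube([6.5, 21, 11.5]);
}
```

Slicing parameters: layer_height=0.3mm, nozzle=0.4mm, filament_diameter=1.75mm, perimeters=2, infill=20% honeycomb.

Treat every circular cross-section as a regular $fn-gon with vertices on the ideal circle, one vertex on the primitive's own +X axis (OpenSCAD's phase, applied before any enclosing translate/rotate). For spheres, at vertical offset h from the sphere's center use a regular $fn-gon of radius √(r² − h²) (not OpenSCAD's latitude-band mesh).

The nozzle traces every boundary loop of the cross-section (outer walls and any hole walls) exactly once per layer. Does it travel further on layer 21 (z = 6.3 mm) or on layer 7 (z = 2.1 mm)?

layer 21 (z = 6.3 mm)

Layer 21 (z = 6.3): the sphere: section is a regular 16-gon, circumradius = √(r²−h²) = √(7²−0.7²) = 6.965 (perimeter = 2·16·6.965·sin(180°/16) = 43.48 mm); the cube at (-1.5, -2.5) is present — its section is the full 6.5×21 rectangle (perimeter 55.00 mm); Merging all regions: the regions partially overlap (shared area 57.53 mm²), so the edge portions inside another operand are dropped and the merged outline is re-measured after clipping — boundary = 68.40 mm. So its perimeter = 68.40 mm. Layer 7 (z = 2.1): the r=7 sphere contributes a regular 16-gon of circumradius √(7²−4.9²) = 4.999 (perimeter = 2·16·4.999·sin(180°/16) = 31.21 mm); the cube at (-1.5, -2.5) is absent (z outside [3, 14.5]); Combining (union): only the r=7 sphere is present, so the union is just that shape — boundary = 31.21 mm. So its perimeter = 31.21 mm. Layer 21 is larger (68.40 vs 31.21 mm).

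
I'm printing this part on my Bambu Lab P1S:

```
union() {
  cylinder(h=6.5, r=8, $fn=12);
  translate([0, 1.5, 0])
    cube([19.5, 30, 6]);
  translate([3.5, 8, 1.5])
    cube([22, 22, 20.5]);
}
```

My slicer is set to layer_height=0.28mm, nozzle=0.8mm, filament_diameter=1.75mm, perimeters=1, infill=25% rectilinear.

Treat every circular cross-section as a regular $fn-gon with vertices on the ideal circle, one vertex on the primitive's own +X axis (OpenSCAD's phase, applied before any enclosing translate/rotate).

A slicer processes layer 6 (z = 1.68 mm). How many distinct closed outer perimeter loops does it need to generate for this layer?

1

At z = 1.68 mm: the r=8 cylinder contributes a regular 12-gon of circumradius 8; the cube at (0, 1.5) is present — its section is the full 19.5×30 rectangle; the cube at (3.5, 8) (footprint 22×22) is included at this height; Combining (union): the regions partially overlap (shared area 388.30 mm²), so overlapping operands fuse into one piece — 1 connected region. The result has 1 disconnected region.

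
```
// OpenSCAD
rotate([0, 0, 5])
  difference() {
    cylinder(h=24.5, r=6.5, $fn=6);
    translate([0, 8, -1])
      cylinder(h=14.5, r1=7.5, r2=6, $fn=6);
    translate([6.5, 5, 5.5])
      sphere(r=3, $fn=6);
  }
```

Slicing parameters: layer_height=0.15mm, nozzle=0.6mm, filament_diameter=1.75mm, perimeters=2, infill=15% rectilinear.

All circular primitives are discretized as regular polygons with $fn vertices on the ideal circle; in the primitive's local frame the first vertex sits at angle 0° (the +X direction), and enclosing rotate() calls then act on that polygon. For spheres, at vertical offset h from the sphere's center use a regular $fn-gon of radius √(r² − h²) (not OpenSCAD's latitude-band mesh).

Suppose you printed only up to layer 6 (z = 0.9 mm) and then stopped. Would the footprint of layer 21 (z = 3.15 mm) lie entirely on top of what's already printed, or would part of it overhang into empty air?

part overhangs

Compare the two slices. At z = 0.9: the r=6.5 cylinder gives a regular 6-gon of circumradius 6.5 (constant along its height) (area = (6/2)·6.500²·sin(360°/6) = 109.77 mm²); the cone at (0, 8): at t=0.131 of its height the radius interpolates to r₁+(r₂−r₁)t = 7.303, giving a regular 6-gon of that circumradius (area = (6/2)·7.303²·sin(360°/6) = 138.58 mm²); the sphere at (6.5, 5) does not reach this height (|z−center|=4.600 > r=3); Subtracting the remaining from the first: starting from the r=6.5 cylinder (109.77 mm²), the cone at (0, 8) partially overlaps it — only the 31.66 mm² overlap (of its 138.58 mm²) is removed, clipping the outline — area = 78.10 mm²; (rotated 5° about Z; rotation is an isometry so areas/perimeters/island counts are preserved). At z = 3.15: the r=6.5 cylinder gives a regular 6-gon of circumradius 6.5 (constant along its height) (area = (6/2)·6.500²·sin(360°/6) = 109.77 mm²); the cone at (0, 8): at t=0.286 of its height the radius interpolates to r₁+(r₂−r₁)t = 7.071, giving a regular 6-gon of that circumradius (area = (6/2)·7.071²·sin(360°/6) = 129.89 mm²); the sphere at (6.5, 5): section is a regular 6-gon, circumradius = √(r²−h²) = √(3²−2.35²) = 1.865 (area = (6/2)·1.865²·sin(360°/6) = 9.03 mm²); Subtracting the remaining from the first: starting from the r=6.5 cylinder (109.77 mm²), the cone at (0, 8) partially overlaps it — only the 29.46 mm² overlap (of its 129.89 mm²) is removed, clipping the outline; the r=3 sphere at (6.5, 5) misses the remaining region (no effect) — area = 80.31 mm²; (whole slice rotated 5° about Z — lengths, areas and connectivity unchanged). Checking containment: at z = 3.15 the cross-section extends beyond the z = 0.9 cross-section by about 2.21 mm².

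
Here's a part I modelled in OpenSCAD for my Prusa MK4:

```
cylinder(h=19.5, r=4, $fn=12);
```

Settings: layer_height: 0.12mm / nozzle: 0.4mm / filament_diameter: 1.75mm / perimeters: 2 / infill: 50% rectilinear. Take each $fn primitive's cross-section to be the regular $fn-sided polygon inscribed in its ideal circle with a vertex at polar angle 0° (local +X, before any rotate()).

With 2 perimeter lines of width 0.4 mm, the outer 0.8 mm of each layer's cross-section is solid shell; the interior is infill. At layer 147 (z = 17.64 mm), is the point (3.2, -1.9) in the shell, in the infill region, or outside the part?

At z = 17.64 mm: the r=4 cylinder gives a regular 12-gon of circumradius 4 (constant along its height). Overall, the cross-section is a single solid region. The nearest boundary edge runs (2.00, -3.46)→(3.46, -2.00); distance from the point to it = 0.26 mm. The point is inside the cross-section, 0.26 mm from the nearest boundary — within the 0.8 mm shell band (2 × 0.4).

shell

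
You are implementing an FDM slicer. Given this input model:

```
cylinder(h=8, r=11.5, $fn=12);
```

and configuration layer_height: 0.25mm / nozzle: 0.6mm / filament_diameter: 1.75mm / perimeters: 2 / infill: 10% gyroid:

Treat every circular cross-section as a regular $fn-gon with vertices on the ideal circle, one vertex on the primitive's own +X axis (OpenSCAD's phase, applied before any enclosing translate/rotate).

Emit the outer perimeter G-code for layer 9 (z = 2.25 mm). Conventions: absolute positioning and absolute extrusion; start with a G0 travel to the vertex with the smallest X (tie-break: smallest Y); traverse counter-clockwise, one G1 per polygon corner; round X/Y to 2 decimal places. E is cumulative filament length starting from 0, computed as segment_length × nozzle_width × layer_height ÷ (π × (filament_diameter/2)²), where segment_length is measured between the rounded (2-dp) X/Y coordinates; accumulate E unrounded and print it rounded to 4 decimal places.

At z = 2.25 mm: the cylinder: section is a regular 12-gon, circumradius r=11.5. The outline is a single polygon with 12 vertices. Extrusion per mm of travel: 0.6 × 0.25 / (π × 0.875²) = 0.062363. Accumulating E over each segment gives final E = 4.4550.

G0 X-11.50 Y0.00 Z2.25
G1 X-9.96 Y-5.75 E0.3712
G1 X-5.75 Y-9.96 E0.7425
G1 X0.00 Y-11.50 E1.1137
G1 X5.75 Y-9.96 E1.4850
G1 X9.96 Y-5.75 E1.8563
G1 X11.50 Y0.00 E2.2275
G1 X9.96 Y5.75 E2.5987
G1 X5.75 Y9.96 E2.9700
G1 X0.00 Y11.50 E3.3412
G1 X-5.75 Y9.96 E3.7125
G1 X-9.96 Y5.75 E4.0838
G1 X-11.50 Y0.00 E4.4550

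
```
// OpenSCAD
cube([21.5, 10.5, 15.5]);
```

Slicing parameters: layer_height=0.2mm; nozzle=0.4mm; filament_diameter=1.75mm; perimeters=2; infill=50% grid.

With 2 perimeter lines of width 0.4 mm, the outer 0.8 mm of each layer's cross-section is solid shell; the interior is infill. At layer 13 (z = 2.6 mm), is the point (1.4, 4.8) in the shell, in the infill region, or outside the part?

infill

At z = 2.6 mm: the 21.5×10.5 cube contributes its full rectangle. Overall, the cross-section is a single solid region. The nearest boundary edge runs (0.00, 10.50)→(0.00, 0.00); distance from the point to it = 1.40 mm. The point is inside the cross-section and 1.40 mm from the nearest boundary — more than the 0.8 mm shell width (2 × 0.4), so it's in the infill interior.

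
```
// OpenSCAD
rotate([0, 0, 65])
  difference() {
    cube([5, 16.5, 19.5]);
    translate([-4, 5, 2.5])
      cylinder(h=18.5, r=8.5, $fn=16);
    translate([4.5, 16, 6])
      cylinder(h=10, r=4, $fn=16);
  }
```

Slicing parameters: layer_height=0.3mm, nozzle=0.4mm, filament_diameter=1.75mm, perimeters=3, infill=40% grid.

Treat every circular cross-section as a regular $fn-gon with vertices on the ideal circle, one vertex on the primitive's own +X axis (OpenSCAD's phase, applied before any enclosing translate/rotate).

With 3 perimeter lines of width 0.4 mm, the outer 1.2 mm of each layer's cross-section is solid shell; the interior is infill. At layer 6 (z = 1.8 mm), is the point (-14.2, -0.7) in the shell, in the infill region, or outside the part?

outside

At z = 1.8 mm: the cube (footprint 5×16.5) is included at this height; the cylinder at (-4, 5) is not intersected at this z (z outside [2.5, 21]); the cylinder at (4.5, 16) is not intersected at this z (z outside [6, 16]); After the difference (first − rest): none of the subtracted shapes is present at this height, so the 5×16.5 cube is unchanged — 1 connected region; (whole slice rotated 65° about Z — lengths, areas and connectivity unchanged). Overall, the cross-section is a single solid region. Undo the 65° rotation: the query point maps to (-6.636, 12.574) in the un-rotated model frame. The nearest boundary edge runs (0.00, 16.50)→(0.00, 0.00); distance from the point to it = 6.64 mm. The point is not inside any of the regions above, so it lies outside the cross-section (6.64 mm from the nearest boundary).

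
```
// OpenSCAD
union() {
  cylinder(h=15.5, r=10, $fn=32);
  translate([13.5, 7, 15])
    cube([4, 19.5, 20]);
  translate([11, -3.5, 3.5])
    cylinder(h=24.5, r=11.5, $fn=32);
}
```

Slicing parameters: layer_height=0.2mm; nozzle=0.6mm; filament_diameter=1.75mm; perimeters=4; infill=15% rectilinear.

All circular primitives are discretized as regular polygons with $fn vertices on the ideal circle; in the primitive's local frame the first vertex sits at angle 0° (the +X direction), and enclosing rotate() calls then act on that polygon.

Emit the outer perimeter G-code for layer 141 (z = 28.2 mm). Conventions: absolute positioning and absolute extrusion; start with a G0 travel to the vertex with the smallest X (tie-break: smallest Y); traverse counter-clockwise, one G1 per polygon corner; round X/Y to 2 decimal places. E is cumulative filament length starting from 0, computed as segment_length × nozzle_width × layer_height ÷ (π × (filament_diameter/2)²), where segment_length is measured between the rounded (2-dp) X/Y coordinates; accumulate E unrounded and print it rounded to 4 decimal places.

G0 X13.50 Y7.00 Z28.20
G1 X17.50 Y7.00 E0.1996
G1 X17.50 Y26.50 E1.1724
G1 X13.50 Y26.50 E1.3720
G1 X13.50 Y7.00 E2.3448

At z = 28.2 mm: the cylinder is absent (z outside [0, 15.5]); the cube at (13.5, 7) is present — its section is the full 4×19.5 rectangle; the cylinder at (11, -3.5) is not intersected at this z (z outside [3.5, 28]); Merging all regions: only the 4×19.5 cube at (13.5, 7) is present, so the union is just that shape — 1 connected region. The outline is a single polygon with 4 vertices. Extrusion per mm of travel: 0.6 × 0.2 / (π × 0.875²) = 0.049890. Accumulating E over each segment gives final E = 2.3448.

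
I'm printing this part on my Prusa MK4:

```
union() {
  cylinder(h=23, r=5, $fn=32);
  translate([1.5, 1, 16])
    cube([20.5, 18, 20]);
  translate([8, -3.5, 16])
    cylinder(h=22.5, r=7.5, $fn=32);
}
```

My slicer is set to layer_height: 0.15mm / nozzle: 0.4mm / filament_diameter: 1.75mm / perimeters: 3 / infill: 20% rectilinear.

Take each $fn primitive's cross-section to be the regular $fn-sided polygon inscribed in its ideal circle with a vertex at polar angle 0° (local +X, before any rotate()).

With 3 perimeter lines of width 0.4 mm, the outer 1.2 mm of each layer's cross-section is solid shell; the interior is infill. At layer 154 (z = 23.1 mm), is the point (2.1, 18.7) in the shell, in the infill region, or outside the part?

shell

At z = 23.1 mm: the cylinder does not reach this height (z outside [0, 23]); the 20.5×18 cube at (1.5, 1) contributes its full rectangle; the r=7.5 cylinder at (8, -3.5) gives a regular 32-gon of circumradius 7.5 (constant along its height); Taking the union: the regions partially overlap (shared area 24.82 mm²), so overlapping operands fuse into one piece — 1 connected region. Overall, the cross-section is a single solid region. The nearest boundary edge runs (1.50, 19.00)→(22.00, 19.00); distance from the point to it = 0.30 mm. The point is inside the cross-section, 0.30 mm from the nearest boundary — within the 1.2 mm shell band (3 × 0.4).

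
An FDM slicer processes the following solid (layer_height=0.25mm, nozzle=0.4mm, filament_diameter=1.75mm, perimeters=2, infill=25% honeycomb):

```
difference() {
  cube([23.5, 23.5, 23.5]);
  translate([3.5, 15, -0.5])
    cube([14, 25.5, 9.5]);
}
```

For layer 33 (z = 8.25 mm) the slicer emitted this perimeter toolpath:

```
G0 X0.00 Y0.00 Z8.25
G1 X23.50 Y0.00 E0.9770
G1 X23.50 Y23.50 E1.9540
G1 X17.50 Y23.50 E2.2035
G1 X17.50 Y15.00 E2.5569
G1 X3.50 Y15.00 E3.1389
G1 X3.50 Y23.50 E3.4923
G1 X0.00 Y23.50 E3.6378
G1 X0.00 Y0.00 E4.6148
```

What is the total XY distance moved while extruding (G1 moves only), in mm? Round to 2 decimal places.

111.00 mm

Sum the Euclidean lengths of each G1 segment: total = 111.00 mm.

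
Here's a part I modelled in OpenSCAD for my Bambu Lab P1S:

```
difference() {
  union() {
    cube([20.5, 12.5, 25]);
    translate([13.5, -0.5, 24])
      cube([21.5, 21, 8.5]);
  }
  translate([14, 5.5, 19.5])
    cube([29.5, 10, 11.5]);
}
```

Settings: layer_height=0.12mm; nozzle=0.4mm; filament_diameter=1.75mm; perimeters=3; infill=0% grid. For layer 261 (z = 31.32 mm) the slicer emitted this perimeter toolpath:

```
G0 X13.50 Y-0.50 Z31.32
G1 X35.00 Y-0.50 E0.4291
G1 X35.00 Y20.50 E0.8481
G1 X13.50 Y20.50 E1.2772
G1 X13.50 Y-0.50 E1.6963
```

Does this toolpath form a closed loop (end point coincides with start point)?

yes

Start point (G0): (13.50, -0.50). End point (last G1): the path returns to the start — closed.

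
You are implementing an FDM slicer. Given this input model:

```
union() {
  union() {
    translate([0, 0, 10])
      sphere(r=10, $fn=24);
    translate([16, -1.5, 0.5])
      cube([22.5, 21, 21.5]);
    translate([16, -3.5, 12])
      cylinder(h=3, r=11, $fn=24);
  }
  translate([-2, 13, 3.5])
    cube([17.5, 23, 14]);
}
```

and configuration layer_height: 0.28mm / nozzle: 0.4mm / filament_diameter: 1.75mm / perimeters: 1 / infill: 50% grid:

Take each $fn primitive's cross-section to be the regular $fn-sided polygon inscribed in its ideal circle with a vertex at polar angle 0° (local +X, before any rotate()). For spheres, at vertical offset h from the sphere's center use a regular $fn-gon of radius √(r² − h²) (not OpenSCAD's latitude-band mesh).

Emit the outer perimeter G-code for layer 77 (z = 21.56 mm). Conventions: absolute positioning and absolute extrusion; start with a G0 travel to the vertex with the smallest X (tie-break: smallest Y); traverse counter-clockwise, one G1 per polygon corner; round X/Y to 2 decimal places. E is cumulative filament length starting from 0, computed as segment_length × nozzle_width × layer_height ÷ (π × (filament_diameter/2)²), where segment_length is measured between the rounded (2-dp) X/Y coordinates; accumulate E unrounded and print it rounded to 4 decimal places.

At z = 21.56 mm: the sphere is absent (|z−center|=11.560 > r=10); the cube at (16, -1.5) is present — its section is the full 22.5×21 rectangle; the cylinder at (16, -3.5) does not reach this height (z outside [12, 15]); Taking the union: only the 22.5×21 cube at (16, -1.5) is present, so the union is just that shape — 1 connected region; the cube at (-2, 13) is absent (z outside [3.5, 17.5]); Merging all regions: only the result so far is present, so the union is just that shape — 1 connected region. The outline is a single polygon with 4 vertices. Extrusion per mm of travel: 0.4 × 0.28 / (π × 0.875²) = 0.046564. Accumulating E over each segment gives final E = 4.0511.

G0 X16.00 Y-1.50 Z21.56
G1 X38.50 Y-1.50 E1.0477
G1 X38.50 Y19.50 E2.0255
G1 X16.00 Y19.50 E3.0732
G1 X16.00 Y-1.50 E4.0511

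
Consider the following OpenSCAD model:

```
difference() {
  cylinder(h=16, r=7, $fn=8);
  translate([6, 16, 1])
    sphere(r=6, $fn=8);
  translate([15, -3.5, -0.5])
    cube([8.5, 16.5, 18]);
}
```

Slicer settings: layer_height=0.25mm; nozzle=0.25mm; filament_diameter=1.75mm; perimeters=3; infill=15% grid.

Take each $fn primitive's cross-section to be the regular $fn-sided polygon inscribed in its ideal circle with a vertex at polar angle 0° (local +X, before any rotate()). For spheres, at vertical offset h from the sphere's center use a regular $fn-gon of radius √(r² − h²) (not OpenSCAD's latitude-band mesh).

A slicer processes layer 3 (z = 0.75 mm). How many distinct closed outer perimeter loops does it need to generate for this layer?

1

At z = 0.75 mm: the r=7 cylinder gives a regular 8-gon of circumradius 7 (constant along its height); the sphere at (6, 16): section is a regular 8-gon, circumradius = √(r²−h²) = √(6²−0.25²) = 5.995; the cube at (15, -3.5) (footprint 8.5×16.5) is included at this height; After the difference (first − rest): starting from the r=7 cylinder, the r=6 sphere at (6, 16) misses the remaining region (no effect); the 8.5×16.5 cube at (15, -3.5) misses the remaining region (no effect) — 1 connected region. The result has 1 disconnected region.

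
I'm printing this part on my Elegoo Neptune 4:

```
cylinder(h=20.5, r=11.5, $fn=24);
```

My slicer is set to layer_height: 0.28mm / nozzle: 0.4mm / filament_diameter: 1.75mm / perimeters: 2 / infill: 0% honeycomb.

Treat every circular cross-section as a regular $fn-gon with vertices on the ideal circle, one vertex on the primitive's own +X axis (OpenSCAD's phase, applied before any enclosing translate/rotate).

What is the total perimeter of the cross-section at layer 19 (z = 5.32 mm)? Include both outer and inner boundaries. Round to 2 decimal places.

72.05 mm

At z = 5.32 mm: the r=11.5 cylinder gives a regular 24-gon of circumradius 11.5 (constant along its height) (perimeter = 2·24·11.500·sin(180°/24) = 72.05 mm). Overall, the cross-section is a single solid region. Total boundary length (outer) = 72.05 mm.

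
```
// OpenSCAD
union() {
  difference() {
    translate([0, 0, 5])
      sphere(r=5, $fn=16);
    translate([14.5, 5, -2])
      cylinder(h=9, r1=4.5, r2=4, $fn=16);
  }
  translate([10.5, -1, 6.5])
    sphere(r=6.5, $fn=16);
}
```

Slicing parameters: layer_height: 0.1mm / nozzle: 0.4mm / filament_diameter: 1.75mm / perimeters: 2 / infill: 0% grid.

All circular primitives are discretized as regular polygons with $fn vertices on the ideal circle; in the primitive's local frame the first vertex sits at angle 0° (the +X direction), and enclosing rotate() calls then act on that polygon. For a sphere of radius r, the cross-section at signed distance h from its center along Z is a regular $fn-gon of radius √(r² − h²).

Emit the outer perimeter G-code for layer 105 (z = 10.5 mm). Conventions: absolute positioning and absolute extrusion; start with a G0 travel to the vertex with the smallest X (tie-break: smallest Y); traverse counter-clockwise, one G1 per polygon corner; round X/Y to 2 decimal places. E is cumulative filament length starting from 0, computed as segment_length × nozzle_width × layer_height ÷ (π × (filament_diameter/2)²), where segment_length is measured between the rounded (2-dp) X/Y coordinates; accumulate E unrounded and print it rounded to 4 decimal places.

G0 X5.38 Y-1.00 Z10.50
G1 X5.77 Y-2.96 E0.0332
G1 X6.88 Y-4.62 E0.0664
G1 X8.54 Y-5.73 E0.0997
G1 X10.50 Y-6.12 E0.1329
G1 X12.46 Y-5.73 E0.1661
G1 X14.12 Y-4.62 E0.1993
G1 X15.23 Y-2.96 E0.2325
G1 X15.62 Y-1.00 E0.2658
G1 X15.23 Y0.96 E0.2990
G1 X14.12 Y2.62 E0.3322
G1 X12.46 Y3.73 E0.3654
G1 X10.50 Y4.12 E0.3987
G1 X8.54 Y3.73 E0.4319
G1 X6.88 Y2.62 E0.4651
G1 X5.77 Y0.96 E0.4983
G1 X5.38 Y-1.00 E0.5315

At z = 10.5 mm: the sphere does not reach this height (|z−center|=5.500 > r=5); the cone at (14.5, 5) is absent (z outside [-2, 7]); Subtracting the remaining from the first: the first operand is absent here, so nothing remains; the r=6.5 sphere at (10.5, -1) contributes a regular 16-gon of circumradius √(6.5²−4²) = 5.123; Taking the union: only the r=6.5 sphere at (10.5, -1) is present, so the union is just that shape — 1 connected region. The outline is a single polygon with 16 vertices. Extrusion per mm of travel: 0.4 × 0.1 / (π × 0.875²) = 0.016630. Accumulating E over each segment gives final E = 0.5315.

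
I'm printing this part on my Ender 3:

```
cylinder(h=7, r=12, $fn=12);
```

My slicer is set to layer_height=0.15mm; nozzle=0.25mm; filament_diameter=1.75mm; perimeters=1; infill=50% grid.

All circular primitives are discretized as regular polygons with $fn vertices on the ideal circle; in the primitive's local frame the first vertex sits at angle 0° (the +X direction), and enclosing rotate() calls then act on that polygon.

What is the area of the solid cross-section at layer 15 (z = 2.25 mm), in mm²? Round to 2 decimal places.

At z = 2.25 mm: the cylinder: section is a regular 12-gon, circumradius r=12 (area = (12/2)·12.000²·sin(360°/12) = 432.00 mm²). Overall, the cross-section is a single solid region. Net area = 432.00 mm².

432.00 mm²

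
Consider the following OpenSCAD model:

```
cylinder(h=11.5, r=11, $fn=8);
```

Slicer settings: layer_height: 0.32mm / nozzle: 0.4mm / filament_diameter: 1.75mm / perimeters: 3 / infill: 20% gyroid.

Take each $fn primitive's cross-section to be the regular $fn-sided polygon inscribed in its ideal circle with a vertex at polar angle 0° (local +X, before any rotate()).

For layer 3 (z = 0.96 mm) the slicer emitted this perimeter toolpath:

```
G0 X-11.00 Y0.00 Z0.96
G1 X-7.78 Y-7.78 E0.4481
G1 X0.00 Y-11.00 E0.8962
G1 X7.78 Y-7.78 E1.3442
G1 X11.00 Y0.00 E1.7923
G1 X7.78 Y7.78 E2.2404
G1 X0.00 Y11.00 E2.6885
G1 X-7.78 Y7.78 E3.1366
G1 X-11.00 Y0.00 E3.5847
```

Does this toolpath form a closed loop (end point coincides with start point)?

Start point (G0): (-11.00, 0.00). End point (last G1): the path returns to the start — closed.

yes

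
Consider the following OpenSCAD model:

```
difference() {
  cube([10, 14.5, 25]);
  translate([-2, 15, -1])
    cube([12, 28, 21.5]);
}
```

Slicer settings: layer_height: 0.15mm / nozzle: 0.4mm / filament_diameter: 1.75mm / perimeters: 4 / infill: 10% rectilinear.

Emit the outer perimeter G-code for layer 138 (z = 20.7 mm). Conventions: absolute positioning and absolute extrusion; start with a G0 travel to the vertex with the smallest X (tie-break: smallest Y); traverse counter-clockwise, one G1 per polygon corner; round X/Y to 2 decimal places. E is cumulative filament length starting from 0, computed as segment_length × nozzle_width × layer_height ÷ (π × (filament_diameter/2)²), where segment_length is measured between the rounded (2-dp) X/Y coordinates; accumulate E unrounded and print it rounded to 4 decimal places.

At z = 20.7 mm: the cube (footprint 10×14.5) is included at this height; the cube at (-2, 15) is not intersected at this z (z outside [-1, 20.5]); After the difference (first − rest): none of the subtracted shapes is present at this height, so the 10×14.5 cube is unchanged — 1 connected region. The outline is a single polygon with 4 vertices. Extrusion per mm of travel: 0.4 × 0.15 / (π × 0.875²) = 0.024945. Accumulating E over each segment gives final E = 1.2223.

G0 X0.00 Y0.00 Z20.70
G1 X10.00 Y0.00 E0.2495
G1 X10.00 Y14.50 E0.6112
G1 X0.00 Y14.50 E0.8606
G1 X0.00 Y0.00 E1.2223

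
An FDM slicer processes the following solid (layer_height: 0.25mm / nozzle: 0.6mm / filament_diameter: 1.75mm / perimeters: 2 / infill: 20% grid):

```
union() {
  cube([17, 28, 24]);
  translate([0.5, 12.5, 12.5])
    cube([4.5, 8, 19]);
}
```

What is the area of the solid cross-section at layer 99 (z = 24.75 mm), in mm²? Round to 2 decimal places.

At z = 24.75 mm: the cube is not intersected at this z (z outside [0, 24]); the cube at (0.5, 12.5) is present — its section is the full 4.5×8 rectangle (area 36.00 mm²); Taking the union: only the 4.5×8 cube at (0.5, 12.5) is present, so the union is just that shape — area = 36.00 mm². Overall, the cross-section is a single solid region. Net area = 36.00 mm².

36.00 mm²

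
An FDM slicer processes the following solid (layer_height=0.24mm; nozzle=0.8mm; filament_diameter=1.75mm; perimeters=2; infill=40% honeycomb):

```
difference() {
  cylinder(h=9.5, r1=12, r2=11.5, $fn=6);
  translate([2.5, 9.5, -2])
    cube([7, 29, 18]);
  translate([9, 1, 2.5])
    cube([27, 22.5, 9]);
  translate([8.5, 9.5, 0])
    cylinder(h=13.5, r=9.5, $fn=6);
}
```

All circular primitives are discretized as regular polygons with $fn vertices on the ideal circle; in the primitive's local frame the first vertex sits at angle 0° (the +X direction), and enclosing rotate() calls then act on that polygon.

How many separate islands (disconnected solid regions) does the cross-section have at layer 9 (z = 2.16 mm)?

At z = 2.16 mm: the cone contributes a regular 6-gon of circumradius 11.886 (interpolated between r1=12 and r2=11.5 at t=0.227); the 7×29 cube at (2.5, 9.5) contributes its full rectangle; the cube at (9, 1) does not reach this height (z outside [2.5, 11.5]); the r=9.5 cylinder at (8.5, 9.5) contributes a regular 6-gon of circumradius 9.5; Subtracting the remaining from the first: starting from the cone, the 7×29 cube at (2.5, 9.5) partially overlaps it — only the 2.92 mm² overlap (of its 203.00 mm²) is removed, clipping the outline; the r=9.5 cylinder at (8.5, 9.5) partially overlaps it — only the 63.49 mm² overlap (of its 234.48 mm²) is removed, clipping the outline — 1 connected region. Overall, the cross-section is a single solid region. Island count = 1.

1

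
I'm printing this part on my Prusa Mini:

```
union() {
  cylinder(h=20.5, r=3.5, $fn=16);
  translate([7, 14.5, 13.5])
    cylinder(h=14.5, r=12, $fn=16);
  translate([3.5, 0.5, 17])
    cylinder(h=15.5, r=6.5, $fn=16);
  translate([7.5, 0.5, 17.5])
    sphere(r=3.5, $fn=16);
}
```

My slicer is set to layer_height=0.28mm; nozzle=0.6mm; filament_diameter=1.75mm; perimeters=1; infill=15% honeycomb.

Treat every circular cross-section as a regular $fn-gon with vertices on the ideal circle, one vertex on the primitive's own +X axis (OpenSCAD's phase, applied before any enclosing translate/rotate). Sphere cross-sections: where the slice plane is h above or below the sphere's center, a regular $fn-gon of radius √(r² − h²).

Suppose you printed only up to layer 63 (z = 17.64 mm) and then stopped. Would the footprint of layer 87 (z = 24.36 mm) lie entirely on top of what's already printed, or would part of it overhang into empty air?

entirely on top

Compare the two slices. At z = 17.64: the cylinder: section is a regular 16-gon, circumradius r=3.5 (area = (16/2)·3.500²·sin(360°/16) = 37.50 mm²); the cylinder at (7, 14.5): section is a regular 16-gon, circumradius r=12 (area = (16/2)·12.000²·sin(360°/16) = 440.85 mm²); the r=6.5 cylinder at (3.5, 0.5) contributes a regular 16-gon of circumradius 6.5 (area = (16/2)·6.500²·sin(360°/16) = 129.35 mm²); the r=3.5 sphere at (7.5, 0.5) contributes a regular 16-gon of circumradius √(3.5²−0.14²) = 3.497 (area = (16/2)·3.497²·sin(360°/16) = 37.44 mm²); Taking the union: the regions partially overlap — summed areas 645.14 mm² minus the doubly-counted overlap 95.81 mm² gives 549.34 mm² — area = 549.34 mm². At z = 24.36: the cylinder is not intersected at this z (z outside [0, 20.5]); the r=12 cylinder at (7, 14.5) gives a regular 16-gon of circumradius 12 (constant along its height) (area = (16/2)·12.000²·sin(360°/16) = 440.85 mm²); the r=6.5 cylinder at (3.5, 0.5) contributes a regular 16-gon of circumradius 6.5 (area = (16/2)·6.500²·sin(360°/16) = 129.35 mm²); the sphere at (7.5, 0.5) does not reach this height (|z−center|=6.860 > r=3.5); Combining (union): the regions partially overlap — summed areas 570.20 mm² minus the doubly-counted overlap 27.39 mm² gives 542.81 mm² — area = 542.81 mm². Checking containment: the cross-section at z = 24.36 is a subset of the cross-section at z = 17.64.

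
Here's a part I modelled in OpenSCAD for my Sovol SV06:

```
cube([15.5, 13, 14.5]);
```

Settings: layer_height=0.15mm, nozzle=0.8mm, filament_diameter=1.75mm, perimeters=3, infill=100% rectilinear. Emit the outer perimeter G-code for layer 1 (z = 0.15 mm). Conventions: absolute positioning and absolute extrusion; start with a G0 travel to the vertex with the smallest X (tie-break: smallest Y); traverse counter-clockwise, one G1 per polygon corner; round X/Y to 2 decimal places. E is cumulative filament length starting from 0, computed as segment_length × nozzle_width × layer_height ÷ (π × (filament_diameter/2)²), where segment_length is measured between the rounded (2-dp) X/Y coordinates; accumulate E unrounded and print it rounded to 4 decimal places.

At z = 0.15 mm: the cube (footprint 15.5×13) is included at this height. The outline is a single polygon with 4 vertices. Extrusion per mm of travel: 0.8 × 0.15 / (π × 0.875²) = 0.049890. Accumulating E over each segment gives final E = 2.8437.

G0 X0.00 Y0.00 Z0.15
G1 X15.50 Y0.00 E0.7733
G1 X15.50 Y13.00 E1.4219
G1 X0.00 Y13.00 E2.1952
G1 X0.00 Y0.00 E2.8437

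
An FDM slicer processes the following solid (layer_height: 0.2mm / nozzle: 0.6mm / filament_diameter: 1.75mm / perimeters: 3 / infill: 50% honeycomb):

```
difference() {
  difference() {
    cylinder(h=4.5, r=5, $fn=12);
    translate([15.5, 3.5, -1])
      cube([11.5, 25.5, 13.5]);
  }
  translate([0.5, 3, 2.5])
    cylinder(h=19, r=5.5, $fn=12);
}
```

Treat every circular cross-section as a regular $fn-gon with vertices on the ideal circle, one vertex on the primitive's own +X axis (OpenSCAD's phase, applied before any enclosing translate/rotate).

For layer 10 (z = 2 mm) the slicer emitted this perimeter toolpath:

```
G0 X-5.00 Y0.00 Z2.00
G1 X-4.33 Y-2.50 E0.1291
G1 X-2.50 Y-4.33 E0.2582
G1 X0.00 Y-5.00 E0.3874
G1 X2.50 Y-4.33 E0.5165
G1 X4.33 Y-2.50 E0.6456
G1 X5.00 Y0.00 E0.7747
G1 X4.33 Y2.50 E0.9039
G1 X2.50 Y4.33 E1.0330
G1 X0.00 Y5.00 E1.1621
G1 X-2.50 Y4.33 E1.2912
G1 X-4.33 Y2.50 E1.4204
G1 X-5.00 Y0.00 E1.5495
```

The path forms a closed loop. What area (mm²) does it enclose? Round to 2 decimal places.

Apply the shoelace formula to the sequence of (X, Y) vertices; enclosed area = 75.00 mm².

75.00 mm²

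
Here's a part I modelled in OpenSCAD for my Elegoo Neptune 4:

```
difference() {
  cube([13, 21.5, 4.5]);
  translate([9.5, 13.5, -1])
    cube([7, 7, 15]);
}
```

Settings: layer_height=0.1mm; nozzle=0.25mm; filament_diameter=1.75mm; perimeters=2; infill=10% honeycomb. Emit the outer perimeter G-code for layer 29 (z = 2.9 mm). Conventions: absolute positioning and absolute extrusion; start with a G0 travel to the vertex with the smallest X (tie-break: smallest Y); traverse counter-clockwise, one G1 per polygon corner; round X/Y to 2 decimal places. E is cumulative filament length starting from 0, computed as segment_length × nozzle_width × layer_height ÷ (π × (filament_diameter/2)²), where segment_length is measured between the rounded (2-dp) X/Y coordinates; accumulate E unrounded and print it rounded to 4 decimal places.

At z = 2.9 mm: the cube is present — its section is the full 13×21.5 rectangle; the cube at (9.5, 13.5) is present — its section is the full 7×7 rectangle; Subtracting the remaining from the first: starting from the 13×21.5 cube, the 7×7 cube at (9.5, 13.5) partially overlaps it — only the 24.50 mm² overlap (of its 49.00 mm²) is removed, clipping the outline — 1 connected region. The outline is a single polygon with 8 vertices. Extrusion per mm of travel: 0.25 × 0.1 / (π × 0.875²) = 0.010394. Accumulating E over each segment gives final E = 0.7899.

G0 X0.00 Y0.00 Z2.90
G1 X13.00 Y0.00 E0.1351
G1 X13.00 Y13.50 E0.2754
G1 X9.50 Y13.50 E0.3118
G1 X9.50 Y20.50 E0.3846
G1 X13.00 Y20.50 E0.4209
G1 X13.00 Y21.50 E0.4313
G1 X0.00 Y21.50 E0.5665
G1 X0.00 Y0.00 E0.7899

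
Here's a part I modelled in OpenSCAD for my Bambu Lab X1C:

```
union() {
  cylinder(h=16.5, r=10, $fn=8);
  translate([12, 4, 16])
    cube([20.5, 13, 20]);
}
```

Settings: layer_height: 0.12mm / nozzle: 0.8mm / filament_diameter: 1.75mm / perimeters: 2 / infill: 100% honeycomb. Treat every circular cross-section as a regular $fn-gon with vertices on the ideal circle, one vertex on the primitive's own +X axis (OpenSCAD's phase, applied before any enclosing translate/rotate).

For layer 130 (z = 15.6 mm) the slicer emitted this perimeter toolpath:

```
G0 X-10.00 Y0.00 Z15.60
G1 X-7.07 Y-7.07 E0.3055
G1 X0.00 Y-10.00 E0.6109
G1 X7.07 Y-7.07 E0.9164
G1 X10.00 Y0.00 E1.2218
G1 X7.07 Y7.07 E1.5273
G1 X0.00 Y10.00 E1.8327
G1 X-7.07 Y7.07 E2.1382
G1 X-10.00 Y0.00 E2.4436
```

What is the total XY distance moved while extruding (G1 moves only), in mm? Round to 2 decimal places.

61.22 mm

Sum the Euclidean lengths of each G1 segment: total = 61.22 mm.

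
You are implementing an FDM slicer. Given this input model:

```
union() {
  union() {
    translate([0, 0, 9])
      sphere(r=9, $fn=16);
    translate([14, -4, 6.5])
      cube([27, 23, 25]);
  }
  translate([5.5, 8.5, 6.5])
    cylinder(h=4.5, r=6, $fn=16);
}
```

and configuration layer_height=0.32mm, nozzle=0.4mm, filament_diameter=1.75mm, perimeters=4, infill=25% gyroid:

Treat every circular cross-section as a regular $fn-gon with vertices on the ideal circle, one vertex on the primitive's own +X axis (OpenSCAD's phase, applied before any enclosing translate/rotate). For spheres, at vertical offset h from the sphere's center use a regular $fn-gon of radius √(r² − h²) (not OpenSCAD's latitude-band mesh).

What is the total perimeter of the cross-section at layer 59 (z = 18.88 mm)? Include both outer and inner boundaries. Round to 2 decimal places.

100.00 mm

At z = 18.88 mm: the sphere does not reach this height (|z−center|=9.880 > r=9); the cube at (14, -4) is present — its section is the full 27×23 rectangle (perimeter 100.00 mm); Taking the union: only the 27×23 cube at (14, -4) is present, so the union is just that shape — boundary = 100.00 mm; the cylinder at (5.5, 8.5) is not intersected at this z (z outside [6.5, 11]); Combining (union): only that combined region is present, so the union is just that shape — boundary = 100.00 mm. Overall, the cross-section is a single solid region. Total boundary length (outer) = 100.00 mm.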